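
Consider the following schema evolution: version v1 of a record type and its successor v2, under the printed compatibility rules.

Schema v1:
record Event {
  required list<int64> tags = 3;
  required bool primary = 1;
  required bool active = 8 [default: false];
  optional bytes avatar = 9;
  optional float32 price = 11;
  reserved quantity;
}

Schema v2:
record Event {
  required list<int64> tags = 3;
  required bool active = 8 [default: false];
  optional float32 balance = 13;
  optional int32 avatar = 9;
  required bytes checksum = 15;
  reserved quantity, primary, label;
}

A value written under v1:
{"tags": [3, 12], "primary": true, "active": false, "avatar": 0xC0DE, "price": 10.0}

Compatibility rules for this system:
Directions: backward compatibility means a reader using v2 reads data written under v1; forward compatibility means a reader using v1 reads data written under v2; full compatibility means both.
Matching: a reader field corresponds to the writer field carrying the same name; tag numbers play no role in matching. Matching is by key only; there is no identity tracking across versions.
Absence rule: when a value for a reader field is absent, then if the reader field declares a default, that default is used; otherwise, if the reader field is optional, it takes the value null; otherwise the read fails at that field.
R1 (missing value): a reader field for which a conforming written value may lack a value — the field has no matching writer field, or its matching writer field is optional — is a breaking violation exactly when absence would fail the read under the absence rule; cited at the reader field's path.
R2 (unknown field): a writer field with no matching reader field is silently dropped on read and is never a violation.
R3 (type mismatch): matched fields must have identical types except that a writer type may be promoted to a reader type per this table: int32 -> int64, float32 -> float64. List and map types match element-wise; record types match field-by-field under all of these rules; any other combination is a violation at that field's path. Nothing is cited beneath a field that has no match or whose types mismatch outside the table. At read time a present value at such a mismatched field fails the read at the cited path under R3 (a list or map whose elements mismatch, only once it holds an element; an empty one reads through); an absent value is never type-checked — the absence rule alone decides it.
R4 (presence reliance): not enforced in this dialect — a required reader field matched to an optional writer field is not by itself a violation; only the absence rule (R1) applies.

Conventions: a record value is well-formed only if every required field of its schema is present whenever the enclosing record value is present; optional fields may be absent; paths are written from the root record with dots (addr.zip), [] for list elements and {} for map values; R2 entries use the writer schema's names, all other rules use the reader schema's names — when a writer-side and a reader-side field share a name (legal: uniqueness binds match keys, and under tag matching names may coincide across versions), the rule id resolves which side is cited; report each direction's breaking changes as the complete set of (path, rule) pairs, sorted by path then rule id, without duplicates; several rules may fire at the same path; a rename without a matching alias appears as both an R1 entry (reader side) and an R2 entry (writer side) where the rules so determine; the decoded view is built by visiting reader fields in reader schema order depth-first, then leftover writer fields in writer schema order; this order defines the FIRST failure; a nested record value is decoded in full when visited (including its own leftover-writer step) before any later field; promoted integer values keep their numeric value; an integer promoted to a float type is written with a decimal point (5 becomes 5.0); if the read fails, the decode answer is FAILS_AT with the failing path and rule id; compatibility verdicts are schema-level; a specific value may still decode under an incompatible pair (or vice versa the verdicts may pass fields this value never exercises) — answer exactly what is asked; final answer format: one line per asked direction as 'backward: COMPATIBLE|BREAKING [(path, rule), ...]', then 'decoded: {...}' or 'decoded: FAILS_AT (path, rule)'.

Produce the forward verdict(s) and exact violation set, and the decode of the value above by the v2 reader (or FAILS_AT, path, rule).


forward: BREAKING [(avatar, R3), (primary, R1)]; decoded: FAILS_AT (avatar, R3)

each type pair in Event: writer, then reader
forward for Event (reader v1, writer v2):
  tags <- tags (list<int64> -> list<int64>, writer required)
  primary: no writer match
  active <- active (bool -> bool, writer required)
  avatar <- avatar (int32 -> bytes, writer optional)
  price: no writer match
  leftover writer field: balance
  leftover writer field: checksum
  breaking: (avatar, R3)
  breaking: (primary, R1)
  => 2 violation(s): forward is BREAKING for Event
decode (reader v2):
  tags := [3, 12]
  active := false
  balance := null (absent, optional -> null)
  read fails at avatar under R3
  => FAILS_AT (avatar, R3)
ruling out the remaining Event differences:
  added field checksum to record Event: required bytes, tag 15 (in v2 it sits last) -> its effect on Event is confined to the backward direction, not asked
  removed field price from record Event -> fires no rule on Event, leaving the asked answer as it is
  added field balance to record Event: optional float32, tag 13 (in v2 it sits immediately before avatar) -> fires no rule on Event, leaving the asked answer as it is


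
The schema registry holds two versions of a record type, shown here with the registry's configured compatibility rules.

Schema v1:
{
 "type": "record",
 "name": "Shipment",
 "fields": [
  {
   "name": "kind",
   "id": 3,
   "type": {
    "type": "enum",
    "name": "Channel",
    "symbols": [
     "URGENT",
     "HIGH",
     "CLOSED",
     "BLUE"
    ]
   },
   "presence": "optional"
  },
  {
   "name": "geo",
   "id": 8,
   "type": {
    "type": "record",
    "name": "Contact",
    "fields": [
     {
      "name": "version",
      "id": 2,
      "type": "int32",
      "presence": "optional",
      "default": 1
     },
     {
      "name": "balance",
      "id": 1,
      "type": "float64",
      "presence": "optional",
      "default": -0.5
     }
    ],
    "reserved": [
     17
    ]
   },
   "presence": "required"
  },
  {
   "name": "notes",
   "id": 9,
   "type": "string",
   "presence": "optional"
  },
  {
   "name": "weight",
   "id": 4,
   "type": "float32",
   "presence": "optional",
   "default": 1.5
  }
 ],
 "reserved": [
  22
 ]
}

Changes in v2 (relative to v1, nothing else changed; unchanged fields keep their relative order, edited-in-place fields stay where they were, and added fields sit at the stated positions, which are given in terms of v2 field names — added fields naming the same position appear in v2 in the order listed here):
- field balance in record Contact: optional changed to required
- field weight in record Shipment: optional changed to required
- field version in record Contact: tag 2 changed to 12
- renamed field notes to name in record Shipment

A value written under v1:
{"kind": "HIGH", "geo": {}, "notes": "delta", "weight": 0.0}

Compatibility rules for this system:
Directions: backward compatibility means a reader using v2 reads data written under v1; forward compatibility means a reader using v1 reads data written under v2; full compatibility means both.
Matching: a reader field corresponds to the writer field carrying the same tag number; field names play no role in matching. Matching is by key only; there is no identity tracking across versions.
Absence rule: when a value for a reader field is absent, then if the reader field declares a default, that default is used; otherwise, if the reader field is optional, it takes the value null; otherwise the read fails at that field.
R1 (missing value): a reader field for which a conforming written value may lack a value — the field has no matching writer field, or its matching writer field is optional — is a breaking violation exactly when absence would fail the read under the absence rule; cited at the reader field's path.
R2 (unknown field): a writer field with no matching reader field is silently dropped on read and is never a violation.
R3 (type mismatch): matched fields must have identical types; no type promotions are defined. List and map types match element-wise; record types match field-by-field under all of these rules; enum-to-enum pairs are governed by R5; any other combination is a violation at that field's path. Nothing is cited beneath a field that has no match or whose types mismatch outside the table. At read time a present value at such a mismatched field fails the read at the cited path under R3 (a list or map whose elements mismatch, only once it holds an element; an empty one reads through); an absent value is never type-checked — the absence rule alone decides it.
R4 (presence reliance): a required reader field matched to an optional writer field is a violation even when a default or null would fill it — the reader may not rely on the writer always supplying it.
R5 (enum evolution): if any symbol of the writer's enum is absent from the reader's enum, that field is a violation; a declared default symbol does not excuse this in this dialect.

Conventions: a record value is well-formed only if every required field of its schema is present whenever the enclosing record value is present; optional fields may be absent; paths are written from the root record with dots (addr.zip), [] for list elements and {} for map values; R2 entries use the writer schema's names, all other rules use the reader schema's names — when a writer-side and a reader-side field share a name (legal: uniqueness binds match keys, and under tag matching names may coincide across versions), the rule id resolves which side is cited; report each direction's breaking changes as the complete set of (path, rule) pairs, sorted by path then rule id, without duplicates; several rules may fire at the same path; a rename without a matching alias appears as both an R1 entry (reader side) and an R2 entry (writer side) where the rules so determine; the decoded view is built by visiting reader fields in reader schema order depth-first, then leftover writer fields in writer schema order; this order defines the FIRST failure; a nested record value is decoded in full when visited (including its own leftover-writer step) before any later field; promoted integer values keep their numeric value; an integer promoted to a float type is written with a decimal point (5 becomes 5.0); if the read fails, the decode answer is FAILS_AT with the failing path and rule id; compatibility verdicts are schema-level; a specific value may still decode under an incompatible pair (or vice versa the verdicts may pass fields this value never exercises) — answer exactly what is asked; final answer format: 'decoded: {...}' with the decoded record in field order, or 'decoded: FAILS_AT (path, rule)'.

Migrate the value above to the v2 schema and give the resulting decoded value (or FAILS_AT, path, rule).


decoded: {"kind": "HIGH", "geo": {"version": 1, "balance": -0.5}, "name": "delta", "weight": 0.0}

in Shipment below, arrows point writer -> reader
decode (reader v2):
  kind := "HIGH"
  geo.version := 1 (no value, default fills)
  geo.balance := -0.5 (no value, default fills)
  name := "delta" (from writer notes)
  weight := 0.0
  => decoded: {"kind": "HIGH", "geo": {"version": 1, "balance": -0.5}, "name": "delta", "weight": 0.0}
remaining Shipment differences; none change what is asked:
  field balance in record Contact: optional changed to required -> shifts the Shipment verdicts, not this decode
  field weight in record Shipment: optional changed to required -> shifts the Shipment verdicts, not this decode
  field version in record Contact: tag 2 changed to 12 -> inert under this dialect — no rule fires on Shipment and the result does not move


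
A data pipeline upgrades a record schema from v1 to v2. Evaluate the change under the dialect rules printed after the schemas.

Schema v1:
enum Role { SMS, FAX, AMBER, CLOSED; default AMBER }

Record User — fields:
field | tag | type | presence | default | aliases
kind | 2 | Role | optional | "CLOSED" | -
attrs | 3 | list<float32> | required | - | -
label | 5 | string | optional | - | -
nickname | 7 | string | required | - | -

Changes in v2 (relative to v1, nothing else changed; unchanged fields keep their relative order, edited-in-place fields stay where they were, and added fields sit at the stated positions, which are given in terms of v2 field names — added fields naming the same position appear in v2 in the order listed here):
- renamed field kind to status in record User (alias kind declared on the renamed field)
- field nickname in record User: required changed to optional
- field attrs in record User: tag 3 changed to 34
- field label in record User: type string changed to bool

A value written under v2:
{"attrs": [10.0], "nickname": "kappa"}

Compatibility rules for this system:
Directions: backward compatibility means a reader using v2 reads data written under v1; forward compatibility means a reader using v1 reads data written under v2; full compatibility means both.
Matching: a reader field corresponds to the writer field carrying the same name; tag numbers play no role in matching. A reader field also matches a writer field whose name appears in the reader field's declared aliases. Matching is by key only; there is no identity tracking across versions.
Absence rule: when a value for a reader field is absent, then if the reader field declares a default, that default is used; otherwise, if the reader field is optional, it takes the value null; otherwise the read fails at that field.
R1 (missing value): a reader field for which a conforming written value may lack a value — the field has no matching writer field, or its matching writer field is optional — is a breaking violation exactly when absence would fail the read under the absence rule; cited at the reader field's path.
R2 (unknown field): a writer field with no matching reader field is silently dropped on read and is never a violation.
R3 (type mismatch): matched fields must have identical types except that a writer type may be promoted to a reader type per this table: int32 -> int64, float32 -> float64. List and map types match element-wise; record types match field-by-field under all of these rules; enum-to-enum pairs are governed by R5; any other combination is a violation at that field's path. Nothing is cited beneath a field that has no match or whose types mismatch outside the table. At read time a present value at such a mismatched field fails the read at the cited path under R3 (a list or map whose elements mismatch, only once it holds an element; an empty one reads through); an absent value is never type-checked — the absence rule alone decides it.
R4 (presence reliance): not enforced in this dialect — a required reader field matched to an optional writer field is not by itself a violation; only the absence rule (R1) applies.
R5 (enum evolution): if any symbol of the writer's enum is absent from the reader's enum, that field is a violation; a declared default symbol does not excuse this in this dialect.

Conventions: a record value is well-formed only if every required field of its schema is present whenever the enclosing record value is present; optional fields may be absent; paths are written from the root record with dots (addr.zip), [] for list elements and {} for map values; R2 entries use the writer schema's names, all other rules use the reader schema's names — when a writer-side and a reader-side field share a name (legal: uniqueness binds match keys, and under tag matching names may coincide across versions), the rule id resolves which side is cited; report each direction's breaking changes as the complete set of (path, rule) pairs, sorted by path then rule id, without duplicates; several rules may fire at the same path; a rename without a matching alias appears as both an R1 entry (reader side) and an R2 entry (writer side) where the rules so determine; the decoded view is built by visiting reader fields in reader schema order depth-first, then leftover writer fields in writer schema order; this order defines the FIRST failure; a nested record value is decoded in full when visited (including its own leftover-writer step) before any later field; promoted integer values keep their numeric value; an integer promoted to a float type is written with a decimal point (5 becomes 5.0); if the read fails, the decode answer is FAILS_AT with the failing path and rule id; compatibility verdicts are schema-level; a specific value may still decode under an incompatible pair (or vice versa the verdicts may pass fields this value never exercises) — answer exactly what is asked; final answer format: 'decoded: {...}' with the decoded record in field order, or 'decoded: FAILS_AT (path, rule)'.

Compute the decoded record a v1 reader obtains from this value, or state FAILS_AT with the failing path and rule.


in User below, arrows point writer -> reader
decode (reader v1):
  kind := "CLOSED" (absent -> default)
  attrs := [10.0]
  label := null (absent, optional -> null)
  nickname := "kappa"
  => decoded: {"kind": "CLOSED", "attrs": [10.0], "label": null, "nickname": "kappa"}
diffs on User not affecting the asked answer:
  renamed field kind to status in record User (alias kind declared on the renamed field) -> fires no rule on User under this dialect and leaves the result unchanged
  field nickname in record User: required changed to optional -> a verdict-level change on User — the shown value reads the same
  field attrs in record User: tag 3 changed to 34 -> fires no rule on User under this dialect and leaves the result unchanged
  field label in record User: type string changed to bool -> a verdict-level change on User — the shown value reads the same

decoded: {"kind": "CLOSED", "attrs": [10.0], "label": null, "nickname": "kappa"}


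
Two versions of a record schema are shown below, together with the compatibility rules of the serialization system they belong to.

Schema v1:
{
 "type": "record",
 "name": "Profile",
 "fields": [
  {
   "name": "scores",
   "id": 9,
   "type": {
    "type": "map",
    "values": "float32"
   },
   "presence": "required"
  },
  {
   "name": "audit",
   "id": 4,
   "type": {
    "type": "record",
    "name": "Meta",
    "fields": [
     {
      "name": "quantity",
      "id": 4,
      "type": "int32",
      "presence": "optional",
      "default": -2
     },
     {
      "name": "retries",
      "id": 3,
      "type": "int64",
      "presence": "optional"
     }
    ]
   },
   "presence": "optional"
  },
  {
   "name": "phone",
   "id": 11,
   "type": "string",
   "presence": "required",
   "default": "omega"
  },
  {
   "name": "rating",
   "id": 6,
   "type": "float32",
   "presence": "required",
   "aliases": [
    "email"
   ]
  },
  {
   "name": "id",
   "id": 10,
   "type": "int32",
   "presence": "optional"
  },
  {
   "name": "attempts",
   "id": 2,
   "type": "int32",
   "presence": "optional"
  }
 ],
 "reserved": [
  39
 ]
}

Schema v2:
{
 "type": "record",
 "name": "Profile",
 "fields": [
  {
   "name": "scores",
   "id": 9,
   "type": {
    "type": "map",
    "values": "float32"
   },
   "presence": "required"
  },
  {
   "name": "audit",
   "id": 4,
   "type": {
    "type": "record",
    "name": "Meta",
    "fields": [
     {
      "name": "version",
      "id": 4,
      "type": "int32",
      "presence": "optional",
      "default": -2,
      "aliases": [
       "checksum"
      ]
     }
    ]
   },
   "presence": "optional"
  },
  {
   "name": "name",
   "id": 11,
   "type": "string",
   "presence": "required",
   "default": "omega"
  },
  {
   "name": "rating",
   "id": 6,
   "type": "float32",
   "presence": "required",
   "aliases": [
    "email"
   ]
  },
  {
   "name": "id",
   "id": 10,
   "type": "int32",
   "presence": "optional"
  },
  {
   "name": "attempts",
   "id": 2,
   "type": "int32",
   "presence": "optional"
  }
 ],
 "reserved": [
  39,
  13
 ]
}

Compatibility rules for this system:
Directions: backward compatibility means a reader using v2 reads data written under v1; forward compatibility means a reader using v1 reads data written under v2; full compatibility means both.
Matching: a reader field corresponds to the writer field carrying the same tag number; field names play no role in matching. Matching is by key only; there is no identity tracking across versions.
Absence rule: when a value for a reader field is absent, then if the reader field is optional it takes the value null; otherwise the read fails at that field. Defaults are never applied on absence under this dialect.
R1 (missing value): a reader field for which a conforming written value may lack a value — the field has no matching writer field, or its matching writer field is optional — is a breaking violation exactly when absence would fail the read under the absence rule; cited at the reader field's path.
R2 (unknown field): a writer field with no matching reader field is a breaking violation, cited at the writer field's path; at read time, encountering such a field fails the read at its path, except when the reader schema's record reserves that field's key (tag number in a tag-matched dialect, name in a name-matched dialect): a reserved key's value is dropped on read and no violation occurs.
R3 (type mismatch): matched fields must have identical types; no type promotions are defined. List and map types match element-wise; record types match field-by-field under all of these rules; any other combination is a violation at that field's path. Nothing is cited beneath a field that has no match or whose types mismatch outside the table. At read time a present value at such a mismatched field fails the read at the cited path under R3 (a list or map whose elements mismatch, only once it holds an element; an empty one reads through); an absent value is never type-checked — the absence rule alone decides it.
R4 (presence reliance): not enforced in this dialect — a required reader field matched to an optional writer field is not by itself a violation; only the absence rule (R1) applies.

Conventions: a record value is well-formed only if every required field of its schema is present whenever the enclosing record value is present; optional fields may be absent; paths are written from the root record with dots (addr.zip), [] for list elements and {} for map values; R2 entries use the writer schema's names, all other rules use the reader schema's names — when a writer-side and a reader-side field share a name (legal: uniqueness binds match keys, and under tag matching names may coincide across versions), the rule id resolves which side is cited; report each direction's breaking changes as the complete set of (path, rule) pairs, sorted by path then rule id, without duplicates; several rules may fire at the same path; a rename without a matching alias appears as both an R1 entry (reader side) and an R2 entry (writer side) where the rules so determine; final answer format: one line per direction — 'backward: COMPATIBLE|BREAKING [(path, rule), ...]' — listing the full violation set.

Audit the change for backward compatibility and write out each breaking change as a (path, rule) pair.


backward: BREAKING [(audit.retries, R2)]

in Profile below, arrows point writer -> reader
checking backward for Profile: reader v2 against writer v1:
  writer required, map<string, float32> -> map<string, float32>: reader scores maps from writer scores
  writer optional, Meta -> Meta: reader audit maps from writer audit
  writer required, string -> string: reader name maps from writer phone
  writer required, float32 -> float32: reader rating maps from writer rating
  writer optional, int32 -> int32: reader id maps from writer id
  writer optional, int32 -> int32: reader attempts maps from writer attempts
  writer optional, int32 -> int32: reader audit.version maps from writer audit.quantity
  audit.retries (writer side), unknown to reader
  R2 fires at audit.retries
  => 1 violation(s): backward is BREAKING for Profile
checking off the Profile differences that do not matter here:
  renamed field quantity to version in record Meta -> inert for the asked Profile verdict: nothing fires
  renamed field phone to name in record Profile -> inert for the asked Profile verdict: nothing fires


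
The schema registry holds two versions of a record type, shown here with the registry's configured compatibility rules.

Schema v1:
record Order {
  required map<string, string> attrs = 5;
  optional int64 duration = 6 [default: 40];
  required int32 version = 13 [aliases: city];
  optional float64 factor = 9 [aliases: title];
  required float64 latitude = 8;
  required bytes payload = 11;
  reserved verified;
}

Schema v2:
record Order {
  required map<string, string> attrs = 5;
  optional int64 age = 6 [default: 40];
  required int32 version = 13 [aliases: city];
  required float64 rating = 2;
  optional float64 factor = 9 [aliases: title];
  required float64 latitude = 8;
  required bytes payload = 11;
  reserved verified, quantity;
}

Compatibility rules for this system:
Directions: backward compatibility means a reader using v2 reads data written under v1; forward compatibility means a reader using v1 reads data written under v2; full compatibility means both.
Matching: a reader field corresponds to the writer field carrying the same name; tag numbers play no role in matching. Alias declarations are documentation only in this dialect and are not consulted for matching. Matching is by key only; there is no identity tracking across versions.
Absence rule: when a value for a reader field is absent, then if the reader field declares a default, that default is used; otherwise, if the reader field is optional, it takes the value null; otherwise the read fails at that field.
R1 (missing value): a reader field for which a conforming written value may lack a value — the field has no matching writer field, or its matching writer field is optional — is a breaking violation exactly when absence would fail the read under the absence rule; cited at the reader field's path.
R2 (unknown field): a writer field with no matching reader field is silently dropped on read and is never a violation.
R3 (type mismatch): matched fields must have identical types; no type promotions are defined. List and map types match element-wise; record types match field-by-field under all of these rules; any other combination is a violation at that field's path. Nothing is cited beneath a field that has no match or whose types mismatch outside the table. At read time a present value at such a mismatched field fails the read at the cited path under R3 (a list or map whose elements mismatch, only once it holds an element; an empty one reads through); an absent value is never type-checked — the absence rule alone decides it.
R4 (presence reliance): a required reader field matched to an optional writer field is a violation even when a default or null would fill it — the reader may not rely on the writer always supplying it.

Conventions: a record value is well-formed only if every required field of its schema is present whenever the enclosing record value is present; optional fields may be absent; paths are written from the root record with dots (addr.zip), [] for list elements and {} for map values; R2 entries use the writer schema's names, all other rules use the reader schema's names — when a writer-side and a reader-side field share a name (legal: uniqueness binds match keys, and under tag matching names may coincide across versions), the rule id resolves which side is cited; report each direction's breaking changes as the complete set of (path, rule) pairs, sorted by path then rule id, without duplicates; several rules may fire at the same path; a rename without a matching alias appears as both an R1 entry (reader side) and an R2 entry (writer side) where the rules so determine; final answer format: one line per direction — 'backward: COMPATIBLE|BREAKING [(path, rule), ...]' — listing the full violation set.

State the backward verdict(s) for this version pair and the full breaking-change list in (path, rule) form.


in Order below, arrows point writer -> reader
backward for Order (reader v2, writer v1):
  map<string, string> -> map<string, string>, writer required: attrs aligns to attrs
  age: no writer-side match
  int32 -> int32, writer required: version aligns to version
  rating: no writer-side match
  float64 -> float64, writer optional: factor aligns to factor
  float64 -> float64, writer required: latitude aligns to latitude
  bytes -> bytes, writer required: payload aligns to payload
  leftover writer field: duration
  breaking: (rating, R1)
  => backward: BREAKING (1)
the rest of the Order diff is inert for this question:
  renamed field duration to age in record Order -> triggers nothing under Order's printed rules — same verdict

backward: BREAKING [(rating, R1)]


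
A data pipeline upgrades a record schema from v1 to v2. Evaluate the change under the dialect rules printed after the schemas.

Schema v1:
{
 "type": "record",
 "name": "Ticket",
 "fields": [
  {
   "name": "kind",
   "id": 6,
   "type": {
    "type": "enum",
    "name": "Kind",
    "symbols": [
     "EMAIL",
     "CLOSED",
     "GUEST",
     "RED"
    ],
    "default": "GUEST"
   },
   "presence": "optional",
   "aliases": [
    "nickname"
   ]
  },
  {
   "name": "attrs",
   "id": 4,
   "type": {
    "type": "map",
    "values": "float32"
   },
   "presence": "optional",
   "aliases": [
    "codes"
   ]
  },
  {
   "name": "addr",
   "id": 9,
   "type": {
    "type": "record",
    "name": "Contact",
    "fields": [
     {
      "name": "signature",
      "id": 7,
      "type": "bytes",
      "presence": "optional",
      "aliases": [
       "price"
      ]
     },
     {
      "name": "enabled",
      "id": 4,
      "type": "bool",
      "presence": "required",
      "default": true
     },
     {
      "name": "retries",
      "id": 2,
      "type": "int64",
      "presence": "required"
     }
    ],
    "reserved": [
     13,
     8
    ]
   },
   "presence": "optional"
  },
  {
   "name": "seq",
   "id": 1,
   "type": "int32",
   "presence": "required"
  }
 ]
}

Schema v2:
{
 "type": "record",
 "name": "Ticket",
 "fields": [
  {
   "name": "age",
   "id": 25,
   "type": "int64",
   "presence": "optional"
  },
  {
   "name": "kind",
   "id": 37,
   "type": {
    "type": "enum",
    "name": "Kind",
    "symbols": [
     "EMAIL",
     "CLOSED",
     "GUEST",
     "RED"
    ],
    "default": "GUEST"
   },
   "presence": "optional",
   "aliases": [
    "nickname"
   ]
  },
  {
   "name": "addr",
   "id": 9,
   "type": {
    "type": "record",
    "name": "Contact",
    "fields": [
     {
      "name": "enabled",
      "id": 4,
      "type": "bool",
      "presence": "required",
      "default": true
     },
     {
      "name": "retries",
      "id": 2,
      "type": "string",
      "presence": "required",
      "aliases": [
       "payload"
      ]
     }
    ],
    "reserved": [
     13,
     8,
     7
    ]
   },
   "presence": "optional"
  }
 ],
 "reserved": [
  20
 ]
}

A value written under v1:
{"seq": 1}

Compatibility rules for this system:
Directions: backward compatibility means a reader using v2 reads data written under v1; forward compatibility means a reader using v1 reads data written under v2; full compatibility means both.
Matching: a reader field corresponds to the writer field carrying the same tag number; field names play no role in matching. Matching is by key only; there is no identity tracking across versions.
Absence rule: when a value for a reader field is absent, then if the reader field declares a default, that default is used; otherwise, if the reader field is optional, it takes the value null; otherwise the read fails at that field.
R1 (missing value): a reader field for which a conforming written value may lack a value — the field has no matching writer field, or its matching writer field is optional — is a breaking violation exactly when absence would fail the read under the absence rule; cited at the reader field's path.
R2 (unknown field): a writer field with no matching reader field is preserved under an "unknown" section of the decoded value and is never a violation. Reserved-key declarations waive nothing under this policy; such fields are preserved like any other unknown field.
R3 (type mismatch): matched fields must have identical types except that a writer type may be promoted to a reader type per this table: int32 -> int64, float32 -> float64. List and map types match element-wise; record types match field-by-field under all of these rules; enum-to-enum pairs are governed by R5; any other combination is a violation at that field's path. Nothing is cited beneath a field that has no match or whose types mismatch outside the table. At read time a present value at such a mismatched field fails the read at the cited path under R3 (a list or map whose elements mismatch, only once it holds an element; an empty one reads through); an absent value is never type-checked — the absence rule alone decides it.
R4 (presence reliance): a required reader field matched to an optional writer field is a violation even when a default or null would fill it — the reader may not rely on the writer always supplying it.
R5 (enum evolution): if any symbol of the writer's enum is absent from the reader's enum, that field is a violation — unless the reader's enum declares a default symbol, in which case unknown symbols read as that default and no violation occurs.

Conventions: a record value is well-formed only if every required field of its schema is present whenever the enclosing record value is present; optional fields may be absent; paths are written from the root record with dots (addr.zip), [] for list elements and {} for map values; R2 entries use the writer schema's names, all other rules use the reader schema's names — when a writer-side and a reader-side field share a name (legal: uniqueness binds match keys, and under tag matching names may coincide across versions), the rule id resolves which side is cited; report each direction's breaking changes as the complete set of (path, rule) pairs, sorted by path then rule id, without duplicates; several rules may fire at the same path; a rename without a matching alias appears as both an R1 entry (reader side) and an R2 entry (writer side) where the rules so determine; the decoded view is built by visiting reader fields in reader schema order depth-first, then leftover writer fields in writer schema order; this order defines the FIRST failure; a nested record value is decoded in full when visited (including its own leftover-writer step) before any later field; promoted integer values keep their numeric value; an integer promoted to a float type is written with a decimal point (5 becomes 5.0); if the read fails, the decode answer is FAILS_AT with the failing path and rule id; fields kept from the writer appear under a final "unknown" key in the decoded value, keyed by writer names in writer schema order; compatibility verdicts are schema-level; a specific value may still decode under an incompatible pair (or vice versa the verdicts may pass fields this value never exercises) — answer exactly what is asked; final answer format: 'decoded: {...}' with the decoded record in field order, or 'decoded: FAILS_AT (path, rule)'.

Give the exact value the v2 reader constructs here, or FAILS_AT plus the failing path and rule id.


decoded: {"age": null, "kind": null, "addr": null, "unknown": {"seq": 1}}

in Ticket below, arrows point writer -> reader
decode (reader v2):
  age := null (not supplied -> null)
  kind := null (not supplied -> null)
  addr := null (not supplied -> null)
  writer seq: kept under "unknown"
  => decoded: {"age": null, "kind": null, "addr": null, "unknown": {"seq": 1}}
remaining Ticket differences; none change what is asked:
  field kind in record Ticket: tag 6 changed to 37 -> fires no rule on Ticket under this dialect and leaves the result unchanged
  field retries in record Contact: type int64 changed to string -> affects the rule determinations only; this particular Ticket value decodes identically
  removed field signature from record Contact (its key 7 joins the reserved list) -> fires no rule on Ticket under this dialect and leaves the result unchanged


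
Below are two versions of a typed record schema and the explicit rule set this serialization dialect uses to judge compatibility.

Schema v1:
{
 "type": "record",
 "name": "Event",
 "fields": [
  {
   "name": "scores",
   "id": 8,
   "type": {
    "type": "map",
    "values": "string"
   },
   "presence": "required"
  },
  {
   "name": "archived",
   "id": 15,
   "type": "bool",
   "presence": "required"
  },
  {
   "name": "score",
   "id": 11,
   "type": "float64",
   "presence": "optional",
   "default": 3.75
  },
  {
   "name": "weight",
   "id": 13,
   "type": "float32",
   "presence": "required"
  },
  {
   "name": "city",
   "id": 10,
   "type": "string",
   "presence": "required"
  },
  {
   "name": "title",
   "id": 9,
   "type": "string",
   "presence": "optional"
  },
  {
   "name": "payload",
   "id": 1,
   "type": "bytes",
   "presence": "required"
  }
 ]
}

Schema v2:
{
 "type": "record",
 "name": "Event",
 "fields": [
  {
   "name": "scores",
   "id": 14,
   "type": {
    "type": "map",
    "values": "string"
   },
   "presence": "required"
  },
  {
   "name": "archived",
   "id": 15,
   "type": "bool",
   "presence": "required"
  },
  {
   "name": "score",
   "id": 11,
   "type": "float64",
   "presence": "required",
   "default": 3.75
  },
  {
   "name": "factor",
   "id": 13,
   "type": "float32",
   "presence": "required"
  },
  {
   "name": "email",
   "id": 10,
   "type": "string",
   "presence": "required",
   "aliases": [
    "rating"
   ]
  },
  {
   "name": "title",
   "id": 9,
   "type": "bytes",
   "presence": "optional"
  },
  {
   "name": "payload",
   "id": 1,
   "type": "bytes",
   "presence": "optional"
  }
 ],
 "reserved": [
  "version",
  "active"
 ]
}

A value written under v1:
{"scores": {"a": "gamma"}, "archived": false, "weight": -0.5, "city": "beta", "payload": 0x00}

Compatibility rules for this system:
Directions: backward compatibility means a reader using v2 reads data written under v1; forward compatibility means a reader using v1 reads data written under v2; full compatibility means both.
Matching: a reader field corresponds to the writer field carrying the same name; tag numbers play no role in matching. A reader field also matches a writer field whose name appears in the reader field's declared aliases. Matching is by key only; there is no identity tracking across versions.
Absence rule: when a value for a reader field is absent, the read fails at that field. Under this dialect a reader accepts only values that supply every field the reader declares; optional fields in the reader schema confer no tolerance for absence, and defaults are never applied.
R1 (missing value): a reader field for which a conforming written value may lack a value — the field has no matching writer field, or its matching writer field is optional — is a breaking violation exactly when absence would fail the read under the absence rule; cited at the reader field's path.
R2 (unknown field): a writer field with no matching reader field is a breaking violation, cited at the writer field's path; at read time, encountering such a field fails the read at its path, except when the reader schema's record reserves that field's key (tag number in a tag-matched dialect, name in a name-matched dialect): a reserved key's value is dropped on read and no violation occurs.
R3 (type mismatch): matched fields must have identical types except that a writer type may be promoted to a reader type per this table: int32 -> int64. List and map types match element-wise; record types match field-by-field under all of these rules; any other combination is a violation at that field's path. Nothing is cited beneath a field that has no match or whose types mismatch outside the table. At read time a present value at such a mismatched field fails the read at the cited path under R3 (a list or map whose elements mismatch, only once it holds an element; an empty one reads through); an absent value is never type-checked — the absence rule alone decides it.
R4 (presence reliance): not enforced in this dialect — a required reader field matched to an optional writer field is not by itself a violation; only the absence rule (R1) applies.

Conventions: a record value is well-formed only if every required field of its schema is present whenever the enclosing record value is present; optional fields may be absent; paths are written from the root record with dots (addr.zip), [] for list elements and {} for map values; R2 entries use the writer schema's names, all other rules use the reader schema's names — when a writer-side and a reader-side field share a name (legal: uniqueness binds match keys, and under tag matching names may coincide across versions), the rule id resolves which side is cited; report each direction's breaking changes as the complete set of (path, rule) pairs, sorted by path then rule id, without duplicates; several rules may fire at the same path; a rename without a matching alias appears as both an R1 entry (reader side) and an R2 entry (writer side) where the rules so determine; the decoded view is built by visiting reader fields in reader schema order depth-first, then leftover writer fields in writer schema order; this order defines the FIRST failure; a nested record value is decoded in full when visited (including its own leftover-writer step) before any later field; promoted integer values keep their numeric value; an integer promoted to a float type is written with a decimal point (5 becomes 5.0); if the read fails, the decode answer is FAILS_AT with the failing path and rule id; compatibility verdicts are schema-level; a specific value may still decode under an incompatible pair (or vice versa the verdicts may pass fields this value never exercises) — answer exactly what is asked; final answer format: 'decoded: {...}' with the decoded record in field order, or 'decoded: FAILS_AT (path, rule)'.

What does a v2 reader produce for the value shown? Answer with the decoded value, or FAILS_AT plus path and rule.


decoded: FAILS_AT (score, R1)

arrows below run writer -> reader for Event
decode walk for Event under reader schema v2:
  scores := {"a": "gamma"}
  archived := false
  read fails at score under R1 (no fill)
  => FAILS_AT (score, R1)
remaining Event differences; none change what is asked:
  renamed field weight to factor in record Event -> a verdict-level change on Event — the shown value reads the same
  field title in record Event: type string changed to bytes -> a verdict-level change on Event — the shown value reads the same
  field payload in record Event: required changed to optional -> a verdict-level change on Event — the shown value reads the same
  renamed field city to email in record Event -> a verdict-level change on Event — the shown value reads the same
  field scores in record Event: tag 8 changed to 14 -> no rule fires on it and the decoded Event view is identical with or without it
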